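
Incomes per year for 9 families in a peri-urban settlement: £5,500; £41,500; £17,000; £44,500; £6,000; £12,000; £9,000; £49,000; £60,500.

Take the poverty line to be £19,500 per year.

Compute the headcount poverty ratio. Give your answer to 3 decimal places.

5 of the 9 families have income below £19,500.
H = 5/9 = 0.556.

0.556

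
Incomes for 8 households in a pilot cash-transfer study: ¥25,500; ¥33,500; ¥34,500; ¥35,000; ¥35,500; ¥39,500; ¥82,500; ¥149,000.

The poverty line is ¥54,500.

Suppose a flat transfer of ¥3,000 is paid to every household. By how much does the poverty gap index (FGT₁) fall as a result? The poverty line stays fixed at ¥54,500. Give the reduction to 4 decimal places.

Before: below the line — ¥25,500, ¥33,500, ¥34,500, ¥35,000, ¥35,500, ¥39,500; poverty gap index (FGT₁) = 0.283257.
After the ¥3,000 transfer: below the line — ¥28,500, ¥36,500, ¥37,500, ¥38,000, ¥38,500, ¥42,500; poverty gap index (FGT₁) = 0.241972.
Reduction = 0.283257 − 0.241972 = 0.0413.

0.0413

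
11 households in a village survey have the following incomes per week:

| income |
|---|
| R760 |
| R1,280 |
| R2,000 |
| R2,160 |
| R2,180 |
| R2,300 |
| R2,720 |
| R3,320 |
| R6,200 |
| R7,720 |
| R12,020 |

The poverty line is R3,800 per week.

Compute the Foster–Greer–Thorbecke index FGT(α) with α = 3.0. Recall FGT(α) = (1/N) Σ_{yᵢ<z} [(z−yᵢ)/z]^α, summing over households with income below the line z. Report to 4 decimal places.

Incomes under z: R760, R1,280, R2,000, R2,160, R2,180, R2,300, R2,720, R3,320 (q = 8 of N = 11).
Normalized shortfalls: (3800−760)/3800 = 0.8000; (3800−1280)/3800 = 0.6632; (3800−2000)/3800 = 0.4737; (3800−2160)/3800 = 0.4316; (3800−2180)/3800 = 0.4263; (3800−2300)/3800 = 0.3947; (3800−2720)/3800 = 0.2842; (3800−3320)/3800 = 0.1263.
Raised to α = 3.0: 0.51200; 0.29164; 0.10628; 0.08039; 0.07748; 0.06151; 0.02296; 0.00202.
Sum = 1.154273; FGT(3.0) = 1.154273 / 11 = 0.1049.

0.1049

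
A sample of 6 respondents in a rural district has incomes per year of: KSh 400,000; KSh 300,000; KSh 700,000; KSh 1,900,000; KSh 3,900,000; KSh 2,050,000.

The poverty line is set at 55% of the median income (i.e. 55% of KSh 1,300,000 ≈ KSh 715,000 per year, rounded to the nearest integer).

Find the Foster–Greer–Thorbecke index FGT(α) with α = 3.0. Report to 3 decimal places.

Poor units: KSh 300,000, KSh 400,000, KSh 700,000 (q = 3 of N = 6).
Relative gaps: (715000−300000)/715000 = 0.5804; (715000−400000)/715000 = 0.4406; (715000−700000)/715000 = 0.0210.
Raised to α = 3.0: 0.19554; 0.08551; 0.00001.
Sum = 0.281054; FGT(3.0) = 0.281054 / 6 = 0.047.

0.047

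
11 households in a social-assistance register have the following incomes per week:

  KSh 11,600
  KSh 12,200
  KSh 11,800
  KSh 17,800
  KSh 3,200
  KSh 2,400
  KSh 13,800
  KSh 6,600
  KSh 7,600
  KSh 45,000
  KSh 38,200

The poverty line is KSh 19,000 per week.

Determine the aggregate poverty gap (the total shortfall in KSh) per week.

KSh 84,000

Poor units: KSh 2,400, KSh 3,200, KSh 6,600, KSh 7,600, KSh 11,600, KSh 11,800, KSh 12,200, KSh 13,800, KSh 17,800 (q = 9 of N = 11).
Individual gaps: 19000−2400 = 16600; 19000−3200 = 15800; 19000−6600 = 12400; 19000−7600 = 11400; 19000−11600 = 7400; 19000−11800 = 7200; 19000−12200 = 6800; 19000−13800 = 5200; 19000−17800 = 1200.
Aggregate gap = KSh 84,000.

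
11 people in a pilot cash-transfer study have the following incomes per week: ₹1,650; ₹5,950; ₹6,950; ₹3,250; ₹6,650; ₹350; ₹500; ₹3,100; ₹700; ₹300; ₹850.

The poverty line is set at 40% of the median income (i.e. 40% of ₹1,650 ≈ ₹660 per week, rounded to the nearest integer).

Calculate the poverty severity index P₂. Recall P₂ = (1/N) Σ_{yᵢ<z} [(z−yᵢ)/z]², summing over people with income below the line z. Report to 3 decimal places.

Below z: ₹300, ₹350, ₹500 (q = 3 of N = 11).
Relative gaps: (660−300)/660 = 0.5455; (660−350)/660 = 0.4697; (660−500)/660 = 0.2424.
Squared: 0.2975; 0.2206; 0.0588.
Sum = 0.576905; P₂ = 0.576905 / 11 = 0.052.

0.052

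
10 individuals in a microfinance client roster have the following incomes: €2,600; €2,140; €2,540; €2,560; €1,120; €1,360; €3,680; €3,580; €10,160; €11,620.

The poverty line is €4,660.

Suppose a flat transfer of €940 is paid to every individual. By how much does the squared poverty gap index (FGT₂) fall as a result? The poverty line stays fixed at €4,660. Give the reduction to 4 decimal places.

Before: below the line — €1,120, €1,360, €2,140, €2,540, €2,560, €2,600, €3,580, €3,680; squared poverty gap index (FGT₂) = 0.207440.
After the €940 transfer: below the line — €2,060, €2,300, €3,080, €3,480, €3,500, €3,540, €4,520, €4,620; squared poverty gap index (FGT₂) = 0.086756.
Reduction = 0.207440 − 0.086756 = 0.1207.

0.1207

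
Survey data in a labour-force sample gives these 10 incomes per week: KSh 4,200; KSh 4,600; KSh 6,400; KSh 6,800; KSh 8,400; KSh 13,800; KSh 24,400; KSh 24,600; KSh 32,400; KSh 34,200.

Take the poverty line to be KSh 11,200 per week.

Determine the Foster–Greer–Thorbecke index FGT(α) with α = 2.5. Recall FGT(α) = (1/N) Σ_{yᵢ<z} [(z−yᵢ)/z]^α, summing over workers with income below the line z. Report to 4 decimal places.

Below the line: KSh 4,200, KSh 4,600, KSh 6,400, KSh 6,800, KSh 8,400 (q = 5 of N = 10).
Shortfall ratios: (11200−4200)/11200 = 0.6250; (11200−4600)/11200 = 0.5893; (11200−6400)/11200 = 0.4286; (11200−6800)/11200 = 0.3929; (11200−8400)/11200 = 0.2500.
Raised to α = 2.5: 0.30882; 0.26657; 0.12024; 0.09674; 0.03125.
Sum = 0.823617; FGT(2.5) = 0.823617 / 10 = 0.0824.

0.0824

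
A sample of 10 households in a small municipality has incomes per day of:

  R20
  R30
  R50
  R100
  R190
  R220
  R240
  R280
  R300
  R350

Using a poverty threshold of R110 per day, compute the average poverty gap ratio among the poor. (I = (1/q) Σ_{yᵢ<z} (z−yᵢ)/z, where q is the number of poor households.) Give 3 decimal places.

0.545

Below the line: R20, R30, R50, R100 (q = 4 of N = 10).
Relative gaps: 0.8182, 0.7273, 0.5455, 0.0909; sum = 2.181818.
I averages over the q = 4 poor units only: 2.181818 / 4 = 0.545.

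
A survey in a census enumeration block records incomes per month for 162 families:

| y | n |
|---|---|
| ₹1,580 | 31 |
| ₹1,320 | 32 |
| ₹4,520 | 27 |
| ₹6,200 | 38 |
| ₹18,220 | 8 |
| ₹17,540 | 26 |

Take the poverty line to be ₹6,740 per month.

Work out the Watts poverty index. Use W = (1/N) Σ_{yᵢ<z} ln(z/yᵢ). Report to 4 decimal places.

Below z: 32×₹1,320, 31×₹1,580, 27×₹4,520, 38×₹6,200 (q = 128 of N = 162).
Log gaps: ln(6740/1320) = 1.6304 (×32); ln(6740/1580) = 1.4506 (×31); ln(6740/4520) = 0.3995 (×27); ln(6740/6200) = 0.0835 (×38).
W = 111.104588 / 162 = 0.6858.

0.6858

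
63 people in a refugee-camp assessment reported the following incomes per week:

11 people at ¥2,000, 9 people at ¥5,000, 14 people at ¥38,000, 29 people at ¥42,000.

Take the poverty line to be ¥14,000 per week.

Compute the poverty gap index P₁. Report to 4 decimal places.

Poor units: 11×¥2,000, 9×¥5,000 (q = 20 of N = 63).
Gap ratios (z−y)/z: (14000−2000)/14000 = 0.8571 (×11); (14000−5000)/14000 = 0.6429 (×9).
Sum of shortfalls = 15.214286; P₁ averages over all N: 15.214286 / 63 = 0.2415.

0.2415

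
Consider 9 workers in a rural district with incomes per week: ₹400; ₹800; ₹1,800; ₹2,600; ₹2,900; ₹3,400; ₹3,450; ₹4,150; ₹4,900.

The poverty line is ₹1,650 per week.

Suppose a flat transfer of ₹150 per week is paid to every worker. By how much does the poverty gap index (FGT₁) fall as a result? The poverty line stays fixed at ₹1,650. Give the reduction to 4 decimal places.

Before: below the line — ₹400, ₹800; poverty gap index (FGT₁) = 0.141414.
After the ₹150 transfer: below the line — ₹550, ₹950; poverty gap index (FGT₁) = 0.121212.
Reduction = 0.141414 − 0.121212 = 0.0202.

0.0202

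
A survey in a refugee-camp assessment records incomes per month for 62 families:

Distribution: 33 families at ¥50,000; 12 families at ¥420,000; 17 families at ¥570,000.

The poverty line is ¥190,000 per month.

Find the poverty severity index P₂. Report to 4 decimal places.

0.2890

Below the line: 33×¥50,000 (q = 33 of N = 62).
Shortfall ratios: (190000−50000)/190000 = 0.7368 (×33).
Squared: 0.5429 (×33).
Sum = 17.916898; P₂ = 17.916898 / 62 = 0.2890.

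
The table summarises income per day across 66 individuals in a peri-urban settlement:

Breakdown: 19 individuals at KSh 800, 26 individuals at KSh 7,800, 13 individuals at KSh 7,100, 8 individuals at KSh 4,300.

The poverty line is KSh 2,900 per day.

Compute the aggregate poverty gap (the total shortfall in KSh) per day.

KSh 39,900

Poor units: 19×KSh 800 (q = 19 of N = 66).
Individual gaps: 19×(2900−800) = 39900.
Aggregate gap = KSh 39,900.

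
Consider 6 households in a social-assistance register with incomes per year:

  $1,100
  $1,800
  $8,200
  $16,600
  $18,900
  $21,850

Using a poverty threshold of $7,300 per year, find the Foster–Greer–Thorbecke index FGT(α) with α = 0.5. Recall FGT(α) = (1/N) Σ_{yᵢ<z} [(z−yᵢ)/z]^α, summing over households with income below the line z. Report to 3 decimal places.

0.298

Below z: $1,100, $1,800 (q = 2 of N = 6).
Normalized shortfalls: (7300−1100)/7300 = 0.8493; (7300−1800)/7300 = 0.7534.
Raised to α = 0.5: 0.92158; 0.86800.
Sum = 1.789583; FGT(0.5) = 1.789583 / 6 = 0.298.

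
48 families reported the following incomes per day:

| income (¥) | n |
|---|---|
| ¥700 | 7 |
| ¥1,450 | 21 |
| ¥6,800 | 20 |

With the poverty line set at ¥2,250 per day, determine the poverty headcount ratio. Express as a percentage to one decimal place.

58.3%

28 of the 48 families have income below ¥2,250.
H = 28/48 = 58.3%.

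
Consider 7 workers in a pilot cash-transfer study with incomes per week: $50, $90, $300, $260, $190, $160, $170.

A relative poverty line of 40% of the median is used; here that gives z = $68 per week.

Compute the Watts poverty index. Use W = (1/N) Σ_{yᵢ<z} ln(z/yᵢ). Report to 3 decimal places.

Incomes under z: $50 (q = 1 of N = 7).
ln(z/y) terms: ln(68/50) = 0.3075.
W = 0.307485 / 7 = 0.044.

0.044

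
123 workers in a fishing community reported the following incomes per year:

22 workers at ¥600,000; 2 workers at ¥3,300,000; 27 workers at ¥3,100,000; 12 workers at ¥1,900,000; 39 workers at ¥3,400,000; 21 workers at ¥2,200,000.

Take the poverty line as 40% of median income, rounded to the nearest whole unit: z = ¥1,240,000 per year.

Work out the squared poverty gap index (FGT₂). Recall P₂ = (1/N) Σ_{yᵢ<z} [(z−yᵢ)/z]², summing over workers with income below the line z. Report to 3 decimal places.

Below z: 22×¥600,000 (q = 22 of N = 123).
Shortfall ratios: (1240000−600000)/1240000 = 0.5161 (×22).
Squared: 0.2664 (×22).
Sum = 5.860562; P₂ = 5.860562 / 123 = 0.048.

0.048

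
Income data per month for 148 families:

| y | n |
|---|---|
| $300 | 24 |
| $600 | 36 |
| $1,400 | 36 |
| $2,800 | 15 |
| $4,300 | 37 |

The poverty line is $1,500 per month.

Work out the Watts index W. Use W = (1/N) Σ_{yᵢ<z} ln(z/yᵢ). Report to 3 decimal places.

0.501

Incomes under z: 24×$300, 36×$600, 36×$1,400 (q = 96 of N = 148).
Log gaps: ln(1500/300) = 1.6094 (×24); ln(1500/600) = 0.9163 (×36); ln(1500/1400) = 0.0690 (×36).
W = 74.096720 / 148 = 0.501.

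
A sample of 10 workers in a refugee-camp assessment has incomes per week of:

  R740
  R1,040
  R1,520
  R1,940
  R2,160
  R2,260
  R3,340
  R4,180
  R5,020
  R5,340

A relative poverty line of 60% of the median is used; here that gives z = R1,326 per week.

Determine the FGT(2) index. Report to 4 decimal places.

0.0242

Poor units: R740, R1,040 (q = 2 of N = 10).
Shortfall ratios: (1326−740)/1326 = 0.4419; (1326−1040)/1326 = 0.2157.
Squared: 0.1953; 0.0465.
Sum = 0.241823; P₂ = 0.241823 / 10 = 0.0242.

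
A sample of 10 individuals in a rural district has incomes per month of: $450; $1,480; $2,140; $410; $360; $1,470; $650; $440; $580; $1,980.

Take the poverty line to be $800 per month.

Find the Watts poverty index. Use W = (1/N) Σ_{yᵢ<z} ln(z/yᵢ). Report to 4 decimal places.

Incomes under z: $360, $410, $440, $450, $580, $650 (q = 6 of N = 10).
Log shortfalls: ln(800/360) = 0.7985; ln(800/410) = 0.6685; ln(800/440) = 0.5978; ln(800/450) = 0.5754; ln(800/580) = 0.3216; ln(800/650) = 0.2076.
W = 3.169386 / 10 = 0.3169.

0.3169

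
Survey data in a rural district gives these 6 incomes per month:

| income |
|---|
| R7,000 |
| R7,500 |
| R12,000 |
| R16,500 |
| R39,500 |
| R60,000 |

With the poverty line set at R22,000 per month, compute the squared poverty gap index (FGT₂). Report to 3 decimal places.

Poor units: R7,000, R7,500, R12,000, R16,500 (q = 4 of N = 6).
Relative gaps: (22000−7000)/22000 = 0.6818; (22000−7500)/22000 = 0.6591; (22000−12000)/22000 = 0.4545; (22000−16500)/22000 = 0.2500.
Squared: 0.4649; 0.4344; 0.2066; 0.0625.
Sum = 1.168388; P₂ = 1.168388 / 6 = 0.195.

0.195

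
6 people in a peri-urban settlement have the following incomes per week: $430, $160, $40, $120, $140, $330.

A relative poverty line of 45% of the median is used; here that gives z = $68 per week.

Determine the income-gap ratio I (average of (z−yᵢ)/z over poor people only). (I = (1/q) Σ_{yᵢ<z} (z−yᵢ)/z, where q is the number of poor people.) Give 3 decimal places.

0.412

Below the line: $40 (q = 1 of N = 6).
Shortfall ratios (z−y)/z: 0.4118; sum = 0.411765.
The income-gap ratio divides by q (the poor only): 0.411765 / 1 = 0.412.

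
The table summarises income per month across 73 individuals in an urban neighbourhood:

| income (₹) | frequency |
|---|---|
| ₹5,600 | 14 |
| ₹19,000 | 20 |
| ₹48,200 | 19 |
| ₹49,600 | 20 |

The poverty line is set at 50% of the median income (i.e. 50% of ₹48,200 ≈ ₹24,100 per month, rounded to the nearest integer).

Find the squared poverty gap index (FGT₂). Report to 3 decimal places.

0.125

Poor units: 14×₹5,600, 20×₹19,000 (q = 34 of N = 73).
Shortfall ratios: (24100−5600)/24100 = 0.7676 (×14); (24100−19000)/24100 = 0.2116 (×20).
Squared: 0.5893 (×14); 0.0448 (×20).
Sum = 9.145332; P₂ = 9.145332 / 73 = 0.125.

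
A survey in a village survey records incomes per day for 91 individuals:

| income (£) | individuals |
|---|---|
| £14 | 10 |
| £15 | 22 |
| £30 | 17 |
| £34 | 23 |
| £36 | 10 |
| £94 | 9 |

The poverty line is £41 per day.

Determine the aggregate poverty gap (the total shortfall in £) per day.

£1,240

Below z: 10×£14, 22×£15, 17×£30, 23×£34, 10×£36 (q = 82 of N = 91).
Individual gaps: 10×(41−14) = 270; 22×(41−15) = 572; 17×(41−30) = 187; 23×(41−34) = 161; 10×(41−36) = 50.
Aggregate gap = £1,240.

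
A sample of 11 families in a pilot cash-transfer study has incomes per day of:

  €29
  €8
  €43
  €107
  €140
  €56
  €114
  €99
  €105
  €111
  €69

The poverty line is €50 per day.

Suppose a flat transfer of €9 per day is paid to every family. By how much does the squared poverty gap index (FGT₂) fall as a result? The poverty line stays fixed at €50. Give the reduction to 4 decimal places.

0.0371

Before: below the line — €8, €29, €43; squared poverty gap index (FGT₂) = 0.081964.
After the €9 transfer: below the line — €17, €38; squared poverty gap index (FGT₂) = 0.044836.
Reduction = 0.081964 − 0.044836 = 0.0371.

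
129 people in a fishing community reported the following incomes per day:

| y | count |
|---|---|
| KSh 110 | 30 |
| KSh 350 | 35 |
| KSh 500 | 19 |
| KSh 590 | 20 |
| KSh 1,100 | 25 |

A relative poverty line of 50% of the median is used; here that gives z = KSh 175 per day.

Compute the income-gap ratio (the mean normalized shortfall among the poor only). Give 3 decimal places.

Poor units: 30×KSh 110 (q = 30 of N = 129).
Shortfall ratios (z−y)/z: 0.3714 (×30); sum = 11.142857.
The income-gap ratio divides by q (the poor only): 11.142857 / 30 = 0.371.

0.371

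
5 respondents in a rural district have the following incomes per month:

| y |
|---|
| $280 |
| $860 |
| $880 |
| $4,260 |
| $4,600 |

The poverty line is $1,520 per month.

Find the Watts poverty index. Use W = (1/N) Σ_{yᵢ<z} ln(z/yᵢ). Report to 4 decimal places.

Below the line: $280, $860, $880 (q = 3 of N = 5).
ln(z/y) terms: ln(1520/280) = 1.6917; ln(1520/860) = 0.5695; ln(1520/880) = 0.5465.
W = 2.807753 / 5 = 0.5616.

0.5616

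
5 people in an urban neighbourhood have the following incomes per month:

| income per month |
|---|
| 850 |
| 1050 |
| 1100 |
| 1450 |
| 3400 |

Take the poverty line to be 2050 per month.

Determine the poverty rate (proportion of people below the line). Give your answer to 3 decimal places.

4 of the 5 people have income below 2050.
H = 4/5 = 0.800.

0.800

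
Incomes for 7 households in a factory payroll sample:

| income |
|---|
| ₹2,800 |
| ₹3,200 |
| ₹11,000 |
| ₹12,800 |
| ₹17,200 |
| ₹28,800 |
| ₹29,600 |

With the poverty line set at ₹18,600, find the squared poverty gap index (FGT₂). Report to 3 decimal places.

Below the line: ₹2,800, ₹3,200, ₹11,000, ₹12,800, ₹17,200 (q = 5 of N = 7).
Relative gaps: (18600−2800)/18600 = 0.8495; (18600−3200)/18600 = 0.8280; (18600−11000)/18600 = 0.4086; (18600−12800)/18600 = 0.3118; (18600−17200)/18600 = 0.0753.
Squared: 0.7216; 0.6855; 0.1670; 0.0972; 0.0057.
Sum = 1.676957; P₂ = 1.676957 / 7 = 0.240.

0.240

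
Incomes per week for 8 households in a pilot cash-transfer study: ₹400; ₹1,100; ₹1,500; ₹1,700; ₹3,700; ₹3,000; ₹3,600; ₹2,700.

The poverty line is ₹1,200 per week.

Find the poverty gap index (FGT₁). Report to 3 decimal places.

0.094

Poor units: ₹400, ₹1,100 (q = 2 of N = 8).
Gap ratios (z−y)/z: (1200−400)/1200 = 0.6667; (1200−1100)/1200 = 0.0833.
Σ = 0.750000. Dividing by the full population N = 8 gives P₁ = 0.094.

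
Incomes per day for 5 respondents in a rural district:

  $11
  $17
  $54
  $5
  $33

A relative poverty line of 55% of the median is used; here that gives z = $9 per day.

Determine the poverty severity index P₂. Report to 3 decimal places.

0.040

Below z: $5 (q = 1 of N = 5).
Normalized shortfalls: (9−5)/9 = 0.4444.
Squared: 0.1975.
Sum = 0.197531; P₂ = 0.197531 / 5 = 0.040.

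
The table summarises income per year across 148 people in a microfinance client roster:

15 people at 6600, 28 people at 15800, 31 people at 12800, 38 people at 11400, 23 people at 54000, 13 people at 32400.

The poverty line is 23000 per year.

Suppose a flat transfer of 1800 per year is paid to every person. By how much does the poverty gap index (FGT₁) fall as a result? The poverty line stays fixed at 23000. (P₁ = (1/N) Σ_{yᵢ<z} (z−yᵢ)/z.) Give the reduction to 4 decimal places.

Before: below the line — 15×6600, 38×11400, 31×12800, 28×15800; poverty gap index (FGT₁) = 0.353878.
After the 1800 transfer: below the line — 15×8400, 38×13200, 31×14600, 28×17600; poverty gap index (FGT₁) = 0.294653.
Reduction = 0.353878 − 0.294653 = 0.0592.

0.0592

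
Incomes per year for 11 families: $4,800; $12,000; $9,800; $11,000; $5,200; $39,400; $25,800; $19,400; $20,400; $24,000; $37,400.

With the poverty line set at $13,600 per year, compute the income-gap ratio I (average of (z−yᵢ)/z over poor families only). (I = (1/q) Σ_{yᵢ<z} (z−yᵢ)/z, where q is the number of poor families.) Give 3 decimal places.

0.371

Below the line: $4,800, $5,200, $9,800, $11,000, $12,000 (q = 5 of N = 11).
Shortfall ratios (z−y)/z: 0.6471, 0.6176, 0.2794, 0.1912, 0.1176; sum = 1.852941.
The income-gap ratio divides by q (the poor only): 1.852941 / 5 = 0.371.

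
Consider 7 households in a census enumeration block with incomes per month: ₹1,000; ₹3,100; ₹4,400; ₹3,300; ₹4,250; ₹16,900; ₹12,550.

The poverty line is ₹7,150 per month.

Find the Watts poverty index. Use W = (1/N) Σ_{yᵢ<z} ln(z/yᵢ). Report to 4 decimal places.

0.6545

Below z: ₹1,000, ₹3,100, ₹3,300, ₹4,250, ₹4,400 (q = 5 of N = 7).
Log gaps: ln(7150/1000) = 1.9671; ln(7150/3100) = 0.8357; ln(7150/3300) = 0.7732; ln(7150/4250) = 0.5202; ln(7150/4400) = 0.4855.
W = 4.581714 / 7 = 0.6545.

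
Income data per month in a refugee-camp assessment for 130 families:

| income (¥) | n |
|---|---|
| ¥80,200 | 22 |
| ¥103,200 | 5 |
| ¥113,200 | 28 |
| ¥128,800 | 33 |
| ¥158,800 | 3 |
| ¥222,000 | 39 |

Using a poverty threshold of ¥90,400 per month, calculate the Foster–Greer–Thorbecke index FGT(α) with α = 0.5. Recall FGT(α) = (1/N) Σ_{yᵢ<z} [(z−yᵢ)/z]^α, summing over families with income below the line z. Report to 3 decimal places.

0.057

Below z: 22×¥80,200 (q = 22 of N = 130).
Relative gaps: (90400−80200)/90400 = 0.1128 (×22).
Raised to α = 0.5: 0.33590 (×22).
Sum = 7.389900; FGT(0.5) = 7.389900 / 130 = 0.057.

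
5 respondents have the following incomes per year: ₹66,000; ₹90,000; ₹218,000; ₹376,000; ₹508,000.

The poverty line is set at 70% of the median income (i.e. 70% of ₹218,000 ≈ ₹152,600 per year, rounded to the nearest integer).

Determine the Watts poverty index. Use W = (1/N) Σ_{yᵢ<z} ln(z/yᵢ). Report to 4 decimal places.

Below the line: ₹66,000, ₹90,000 (q = 2 of N = 5).
Log gaps: ln(152600/66000) = 0.8382; ln(152600/90000) = 0.5280.
W = 1.366176 / 5 = 0.2732.

0.2732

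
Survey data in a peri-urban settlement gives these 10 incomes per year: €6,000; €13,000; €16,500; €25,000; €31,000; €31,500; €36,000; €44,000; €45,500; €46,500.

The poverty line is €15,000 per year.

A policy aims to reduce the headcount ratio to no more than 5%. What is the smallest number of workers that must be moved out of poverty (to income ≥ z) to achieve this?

2 of the 10 workers are poor, so H = 2/10 = 0.200.
A headcount ratio of at most 5% allows at most ⌊0.05 × 10⌋ = 0 poor workers.
So at least 2 − 0 = 2 must be lifted.

2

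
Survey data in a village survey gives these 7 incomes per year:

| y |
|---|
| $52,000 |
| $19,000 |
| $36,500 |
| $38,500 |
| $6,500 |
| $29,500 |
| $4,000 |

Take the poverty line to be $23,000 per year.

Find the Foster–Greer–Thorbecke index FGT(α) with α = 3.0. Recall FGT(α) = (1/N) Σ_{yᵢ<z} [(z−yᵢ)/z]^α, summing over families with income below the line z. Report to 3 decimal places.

Below z: $4,000, $6,500, $19,000 (q = 3 of N = 7).
Shortfall ratios: (23000−4000)/23000 = 0.8261; (23000−6500)/23000 = 0.7174; (23000−19000)/23000 = 0.1739.
Raised to α = 3.0: 0.56374; 0.36921; 0.00526.
Sum = 0.938204; FGT(3.0) = 0.938204 / 7 = 0.134.

0.134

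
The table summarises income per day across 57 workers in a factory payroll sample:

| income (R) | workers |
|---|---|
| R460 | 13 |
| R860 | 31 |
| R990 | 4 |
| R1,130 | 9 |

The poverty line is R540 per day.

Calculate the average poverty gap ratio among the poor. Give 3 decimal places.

Incomes under z: 13×R460 (q = 13 of N = 57).
Shortfall ratios (z−y)/z: 0.1481 (×13); sum = 1.925926.
I averages over the q = 13 poor units only: 1.925926 / 13 = 0.148.

0.148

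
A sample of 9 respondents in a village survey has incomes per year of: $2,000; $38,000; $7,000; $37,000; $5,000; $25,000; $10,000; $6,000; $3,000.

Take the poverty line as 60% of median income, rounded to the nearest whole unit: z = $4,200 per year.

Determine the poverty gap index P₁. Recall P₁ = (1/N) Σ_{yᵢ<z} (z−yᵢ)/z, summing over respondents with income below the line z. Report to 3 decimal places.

Below the line: $2,000, $3,000 (q = 2 of N = 9).
Shortfall ratios: (4200−2000)/4200 = 0.5238; (4200−3000)/4200 = 0.2857.
Sum of shortfalls = 0.809524; P₁ averages over all N: 0.809524 / 9 = 0.090.

0.090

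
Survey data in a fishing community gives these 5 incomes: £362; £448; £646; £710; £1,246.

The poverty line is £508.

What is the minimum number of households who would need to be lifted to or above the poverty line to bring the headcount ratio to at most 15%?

2 of the 5 households are poor, so H = 2/5 = 0.400.
A headcount ratio of at most 15% allows at most ⌊0.15 × 5⌋ = 0 poor households.
So at least 2 − 0 = 2 must be lifted.

2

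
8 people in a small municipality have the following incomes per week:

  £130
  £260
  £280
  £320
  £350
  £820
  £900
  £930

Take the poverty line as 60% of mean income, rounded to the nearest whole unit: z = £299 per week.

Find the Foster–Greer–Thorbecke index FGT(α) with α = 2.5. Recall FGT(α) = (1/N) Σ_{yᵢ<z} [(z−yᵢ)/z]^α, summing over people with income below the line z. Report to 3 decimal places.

Below z: £130, £260, £280 (q = 3 of N = 8).
Gap ratios (z−y)/z: (299−130)/299 = 0.5652; (299−260)/299 = 0.1304; (299−280)/299 = 0.0635.
Raised to α = 2.5: 0.24018; 0.00614; 0.00102.
Sum = 0.247343; FGT(2.5) = 0.247343 / 8 = 0.031.

0.031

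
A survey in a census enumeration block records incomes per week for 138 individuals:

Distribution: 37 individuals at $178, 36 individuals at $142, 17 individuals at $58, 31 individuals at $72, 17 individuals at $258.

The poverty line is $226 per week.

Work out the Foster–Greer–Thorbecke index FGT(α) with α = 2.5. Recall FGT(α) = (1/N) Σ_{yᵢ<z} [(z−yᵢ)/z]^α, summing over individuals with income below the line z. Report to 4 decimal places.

0.1723

Below z: 17×$58, 31×$72, 36×$142, 37×$178 (q = 121 of N = 138).
Shortfall ratios: (226−58)/226 = 0.7434 (×17); (226−72)/226 = 0.6814 (×31); (226−142)/226 = 0.3717 (×36); (226−178)/226 = 0.2124 (×37).
Raised to α = 2.5: 0.47643 (×17); 0.38329 (×31); 0.08422 (×36); 0.02079 (×37).
Sum = 23.782637; FGT(2.5) = 23.782637 / 138 = 0.1723.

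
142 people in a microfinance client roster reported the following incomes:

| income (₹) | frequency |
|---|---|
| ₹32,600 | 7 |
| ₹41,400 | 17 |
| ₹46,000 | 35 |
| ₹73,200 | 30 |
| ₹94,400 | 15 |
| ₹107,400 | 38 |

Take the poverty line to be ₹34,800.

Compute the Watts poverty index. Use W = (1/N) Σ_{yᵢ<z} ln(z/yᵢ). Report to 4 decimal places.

0.0032

Below the line: 7×₹32,600 (q = 7 of N = 142).
Log gaps: ln(34800/32600) = 0.0653 (×7).
W = 0.457136 / 142 = 0.0032.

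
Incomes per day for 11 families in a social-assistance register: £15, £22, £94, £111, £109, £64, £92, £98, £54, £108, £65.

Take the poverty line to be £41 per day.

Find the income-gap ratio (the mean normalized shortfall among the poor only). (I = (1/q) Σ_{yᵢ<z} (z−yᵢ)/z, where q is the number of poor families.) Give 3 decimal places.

0.549

Incomes under z: £15, £22 (q = 2 of N = 11).
Relative gaps: 0.6341, 0.4634; sum = 1.097561.
The income-gap ratio divides by q (the poor only): 1.097561 / 2 = 0.549.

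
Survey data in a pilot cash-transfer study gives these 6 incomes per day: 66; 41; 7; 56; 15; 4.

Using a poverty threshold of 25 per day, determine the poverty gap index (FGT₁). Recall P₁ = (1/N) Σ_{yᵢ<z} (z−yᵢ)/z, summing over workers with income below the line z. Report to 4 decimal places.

0.3267

Below z: 4, 7, 15 (q = 3 of N = 6).
Gap ratios (z−y)/z: (25−4)/25 = 0.8400; (25−7)/25 = 0.7200; (25−15)/25 = 0.4000.
Sum of shortfalls = 1.960000; P₁ averages over all N: 1.960000 / 6 = 0.3267.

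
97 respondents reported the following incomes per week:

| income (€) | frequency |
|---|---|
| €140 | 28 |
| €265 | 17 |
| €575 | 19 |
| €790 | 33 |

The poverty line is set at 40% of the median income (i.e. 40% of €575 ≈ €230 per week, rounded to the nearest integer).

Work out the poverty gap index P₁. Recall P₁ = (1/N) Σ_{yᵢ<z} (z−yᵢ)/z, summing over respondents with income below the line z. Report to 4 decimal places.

0.1130

Below the line: 28×€140 (q = 28 of N = 97).
Gap ratios (z−y)/z: (230−140)/230 = 0.3913 (×28).
Σ = 10.956522. Dividing by the full population N = 97 gives P₁ = 0.1130.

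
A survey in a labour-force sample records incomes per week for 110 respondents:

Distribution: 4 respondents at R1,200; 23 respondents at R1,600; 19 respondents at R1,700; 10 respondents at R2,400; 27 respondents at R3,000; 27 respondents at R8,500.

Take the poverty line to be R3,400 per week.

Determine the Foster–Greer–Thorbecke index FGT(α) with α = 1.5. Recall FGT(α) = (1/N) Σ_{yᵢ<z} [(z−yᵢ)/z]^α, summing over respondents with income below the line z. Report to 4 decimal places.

0.1849

Poor units: 4×R1,200, 23×R1,600, 19×R1,700, 10×R2,400, 27×R3,000 (q = 83 of N = 110).
Gap ratios (z−y)/z: (3400−1200)/3400 = 0.6471 (×4); (3400−1600)/3400 = 0.5294 (×23); (3400−1700)/3400 = 0.5000 (×19); (3400−2400)/3400 = 0.2941 (×10); (3400−3000)/3400 = 0.1176 (×27).
Raised to α = 1.5: 0.52049 (×4); 0.38520 (×23); 0.35355 (×19); 0.15951 (×10); 0.04035 (×27).
Sum = 20.343771; FGT(1.5) = 20.343771 / 110 = 0.1849.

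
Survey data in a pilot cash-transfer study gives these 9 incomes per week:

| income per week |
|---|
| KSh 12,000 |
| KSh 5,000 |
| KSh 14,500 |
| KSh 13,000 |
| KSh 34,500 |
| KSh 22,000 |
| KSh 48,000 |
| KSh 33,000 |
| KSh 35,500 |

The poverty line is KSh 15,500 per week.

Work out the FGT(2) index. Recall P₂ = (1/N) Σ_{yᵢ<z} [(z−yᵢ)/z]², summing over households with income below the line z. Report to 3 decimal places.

0.060

Incomes under z: KSh 5,000, KSh 12,000, KSh 13,000, KSh 14,500 (q = 4 of N = 9).
Relative gaps: (15500−5000)/15500 = 0.6774; (15500−12000)/15500 = 0.2258; (15500−13000)/15500 = 0.1613; (15500−14500)/15500 = 0.0645.
Squared: 0.4589; 0.0510; 0.0260; 0.0042.
Sum = 0.540062; P₂ = 0.540062 / 9 = 0.060.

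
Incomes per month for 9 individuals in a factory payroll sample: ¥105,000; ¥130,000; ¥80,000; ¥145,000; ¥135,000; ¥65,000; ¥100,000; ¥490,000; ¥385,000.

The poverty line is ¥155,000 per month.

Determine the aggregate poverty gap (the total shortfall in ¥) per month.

Poor units: ¥65,000, ¥80,000, ¥100,000, ¥105,000, ¥130,000, ¥135,000, ¥145,000 (q = 7 of N = 9).
Individual gaps: 155000−65000 = 90000; 155000−80000 = 75000; 155000−100000 = 55000; 155000−105000 = 50000; 155000−130000 = 25000; 155000−135000 = 20000; 155000−145000 = 10000.
Aggregate gap = ¥325,000.

¥325,000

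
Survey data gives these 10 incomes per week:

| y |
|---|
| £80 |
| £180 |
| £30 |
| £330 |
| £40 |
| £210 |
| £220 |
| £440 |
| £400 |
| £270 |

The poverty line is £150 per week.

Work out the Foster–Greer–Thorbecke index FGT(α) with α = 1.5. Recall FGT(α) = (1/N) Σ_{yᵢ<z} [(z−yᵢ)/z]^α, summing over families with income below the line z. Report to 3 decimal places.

0.166

Below z: £30, £40, £80 (q = 3 of N = 10).
Shortfall ratios: (150−30)/150 = 0.8000; (150−40)/150 = 0.7333; (150−80)/150 = 0.4667.
Raised to α = 1.5: 0.71554; 0.62799; 0.31879.
Sum = 1.662325; FGT(1.5) = 1.662325 / 10 = 0.166.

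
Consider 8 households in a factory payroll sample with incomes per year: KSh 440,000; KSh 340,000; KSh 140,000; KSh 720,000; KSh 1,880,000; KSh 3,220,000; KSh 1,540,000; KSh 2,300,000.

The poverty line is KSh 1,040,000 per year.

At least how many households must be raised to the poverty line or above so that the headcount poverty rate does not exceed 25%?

2

Currently q = 4 of N = 8 are below the line (H = 0.500).
A headcount ratio of at most 25% allows at most ⌊0.25 × 8⌋ = 2 poor households.
So at least 4 − 2 = 2 must be lifted.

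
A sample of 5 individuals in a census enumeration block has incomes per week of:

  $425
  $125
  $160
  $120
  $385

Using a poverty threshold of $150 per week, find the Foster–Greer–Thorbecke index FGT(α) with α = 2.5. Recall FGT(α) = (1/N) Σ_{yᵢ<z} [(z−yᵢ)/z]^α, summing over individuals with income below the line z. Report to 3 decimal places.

Below z: $120, $125 (q = 2 of N = 5).
Normalized shortfalls: (150−120)/150 = 0.2000; (150−125)/150 = 0.1667.
Raised to α = 2.5: 0.01789; 0.01134.
Sum = 0.029229; FGT(2.5) = 0.029229 / 5 = 0.006.

0.006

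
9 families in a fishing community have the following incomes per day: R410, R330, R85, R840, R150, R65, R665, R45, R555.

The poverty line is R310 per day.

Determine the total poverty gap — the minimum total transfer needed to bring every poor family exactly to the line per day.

Below z: R45, R65, R85, R150 (q = 4 of N = 9).
Individual gaps: 310−45 = 265; 310−65 = 245; 310−85 = 225; 310−150 = 160.
Aggregate gap = R895.

R895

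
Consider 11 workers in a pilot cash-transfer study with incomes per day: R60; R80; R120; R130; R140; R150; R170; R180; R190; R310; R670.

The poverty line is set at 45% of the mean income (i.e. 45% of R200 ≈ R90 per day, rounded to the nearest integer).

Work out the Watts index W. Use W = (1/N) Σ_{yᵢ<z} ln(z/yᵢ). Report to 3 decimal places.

Incomes under z: R60, R80 (q = 2 of N = 11).
Log shortfalls: ln(90/60) = 0.4055; ln(90/80) = 0.1178.
W = 0.523248 / 11 = 0.048.

0.048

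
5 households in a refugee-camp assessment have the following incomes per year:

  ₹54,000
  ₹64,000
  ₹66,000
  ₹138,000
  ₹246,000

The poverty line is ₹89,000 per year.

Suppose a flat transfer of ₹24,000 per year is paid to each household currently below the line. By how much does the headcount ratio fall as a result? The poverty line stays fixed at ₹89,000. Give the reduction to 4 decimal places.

0.2000

Before: below the line — ₹54,000, ₹64,000, ₹66,000; headcount ratio = 0.600000.
After the ₹24,000 transfer: below the line — ₹78,000, ₹88,000; headcount ratio = 0.400000.
Reduction = 0.600000 − 0.400000 = 0.2000.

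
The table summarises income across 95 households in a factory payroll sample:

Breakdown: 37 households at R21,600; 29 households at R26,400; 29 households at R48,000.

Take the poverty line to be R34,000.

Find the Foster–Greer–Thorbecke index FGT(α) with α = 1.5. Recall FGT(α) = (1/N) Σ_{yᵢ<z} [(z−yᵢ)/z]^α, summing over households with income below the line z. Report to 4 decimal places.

Incomes under z: 37×R21,600, 29×R26,400 (q = 66 of N = 95).
Relative gaps: (34000−21600)/34000 = 0.3647 (×37); (34000−26400)/34000 = 0.2235 (×29).
Raised to α = 1.5: 0.22025 (×37); 0.10568 (×29).
Sum = 11.214002; FGT(1.5) = 11.214002 / 95 = 0.1180.

0.1180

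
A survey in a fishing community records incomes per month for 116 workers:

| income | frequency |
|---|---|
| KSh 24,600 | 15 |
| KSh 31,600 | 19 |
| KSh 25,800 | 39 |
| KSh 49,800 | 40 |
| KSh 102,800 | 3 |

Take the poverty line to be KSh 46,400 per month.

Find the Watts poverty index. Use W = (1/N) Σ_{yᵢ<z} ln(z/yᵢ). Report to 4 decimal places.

0.3423

Below the line: 15×KSh 24,600, 39×KSh 25,800, 19×KSh 31,600 (q = 73 of N = 116).
ln(z/y) terms: ln(46400/24600) = 0.6346 (×15); ln(46400/25800) = 0.5869 (×39); ln(46400/31600) = 0.3841 (×19).
W = 39.707073 / 116 = 0.3423.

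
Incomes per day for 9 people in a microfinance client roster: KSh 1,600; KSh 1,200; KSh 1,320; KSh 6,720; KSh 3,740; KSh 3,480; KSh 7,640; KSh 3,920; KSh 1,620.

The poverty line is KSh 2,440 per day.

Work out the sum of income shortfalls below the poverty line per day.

KSh 4,020

Poor units: KSh 1,200, KSh 1,320, KSh 1,600, KSh 1,620 (q = 4 of N = 9).
Individual gaps: 2440−1200 = 1240; 2440−1320 = 1120; 2440−1600 = 840; 2440−1620 = 820.
Aggregate gap = KSh 4,020.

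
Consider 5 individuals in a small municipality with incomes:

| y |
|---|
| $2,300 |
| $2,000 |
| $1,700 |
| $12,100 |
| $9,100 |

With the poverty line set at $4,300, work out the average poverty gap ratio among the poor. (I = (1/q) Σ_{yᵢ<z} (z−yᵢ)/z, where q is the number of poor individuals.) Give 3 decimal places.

Below z: $1,700, $2,000, $2,300 (q = 3 of N = 5).
Relative gaps: 0.6047, 0.5349, 0.4651; sum = 1.604651.
The income-gap ratio divides by q (the poor only): 1.604651 / 3 = 0.535.

0.535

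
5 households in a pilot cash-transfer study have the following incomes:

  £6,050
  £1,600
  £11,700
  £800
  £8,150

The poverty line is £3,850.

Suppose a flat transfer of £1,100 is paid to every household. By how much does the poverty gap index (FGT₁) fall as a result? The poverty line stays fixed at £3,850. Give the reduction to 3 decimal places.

0.114

Before: below the line — £800, £1,600; poverty gap index (FGT₁) = 0.27532.
After the £1,100 transfer: below the line — £1,900, £2,700; poverty gap index (FGT₁) = 0.16104.
Reduction = 0.27532 − 0.16104 = 0.114.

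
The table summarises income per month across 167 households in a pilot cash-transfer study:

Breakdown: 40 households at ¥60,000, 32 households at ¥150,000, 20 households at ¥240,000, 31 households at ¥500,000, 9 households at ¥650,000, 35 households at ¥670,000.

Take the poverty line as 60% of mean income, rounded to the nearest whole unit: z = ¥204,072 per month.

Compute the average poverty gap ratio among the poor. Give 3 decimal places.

0.510

Poor units: 40×¥60,000, 32×¥150,000 (q = 72 of N = 167).
Shortfall ratios (z−y)/z: 0.7060 (×40), 0.2650 (×32); sum = 36.718335.
I averages over the q = 72 poor units only: 36.718335 / 72 = 0.510.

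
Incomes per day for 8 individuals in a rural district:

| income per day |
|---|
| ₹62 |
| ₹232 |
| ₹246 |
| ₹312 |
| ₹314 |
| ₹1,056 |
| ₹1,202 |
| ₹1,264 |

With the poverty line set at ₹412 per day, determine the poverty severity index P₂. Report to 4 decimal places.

Poor units: ₹62, ₹232, ₹246, ₹312, ₹314 (q = 5 of N = 8).
Normalized shortfalls: (412−62)/412 = 0.8495; (412−232)/412 = 0.4369; (412−246)/412 = 0.4029; (412−312)/412 = 0.2427; (412−314)/412 = 0.2379.
Squared: 0.7217; 0.1909; 0.1623; 0.0589; 0.0566.
Sum = 1.190381; P₂ = 1.190381 / 8 = 0.1488.

0.1488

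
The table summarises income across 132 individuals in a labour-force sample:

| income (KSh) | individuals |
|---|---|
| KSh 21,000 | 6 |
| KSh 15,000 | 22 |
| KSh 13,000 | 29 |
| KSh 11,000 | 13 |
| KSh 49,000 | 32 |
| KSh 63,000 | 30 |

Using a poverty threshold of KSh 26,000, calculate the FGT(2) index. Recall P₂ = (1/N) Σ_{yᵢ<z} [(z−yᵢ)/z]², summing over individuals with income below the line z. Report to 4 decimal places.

0.1192

Poor units: 13×KSh 11,000, 29×KSh 13,000, 22×KSh 15,000, 6×KSh 21,000 (q = 70 of N = 132).
Gap ratios (z−y)/z: (26000−11000)/26000 = 0.5769 (×13); (26000−13000)/26000 = 0.5000 (×29); (26000−15000)/26000 = 0.4231 (×22); (26000−21000)/26000 = 0.1923 (×6).
Squared: 0.3328 (×13); 0.2500 (×29); 0.1790 (×22); 0.0370 (×6).
Sum = 15.736686; P₂ = 15.736686 / 132 = 0.1192.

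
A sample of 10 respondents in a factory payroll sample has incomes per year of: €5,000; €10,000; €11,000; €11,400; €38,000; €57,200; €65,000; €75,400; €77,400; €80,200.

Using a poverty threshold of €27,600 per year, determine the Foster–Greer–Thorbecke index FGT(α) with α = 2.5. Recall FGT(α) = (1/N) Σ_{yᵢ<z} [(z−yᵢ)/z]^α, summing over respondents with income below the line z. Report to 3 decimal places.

Incomes under z: €5,000, €10,000, €11,000, €11,400 (q = 4 of N = 10).
Gap ratios (z−y)/z: (27600−5000)/27600 = 0.8188; (27600−10000)/27600 = 0.6377; (27600−11000)/27600 = 0.6014; (27600−11400)/27600 = 0.5870.
Raised to α = 2.5: 0.60673; 0.32472; 0.28054; 0.26395.
Sum = 1.475942; FGT(2.5) = 1.475942 / 10 = 0.148.

0.148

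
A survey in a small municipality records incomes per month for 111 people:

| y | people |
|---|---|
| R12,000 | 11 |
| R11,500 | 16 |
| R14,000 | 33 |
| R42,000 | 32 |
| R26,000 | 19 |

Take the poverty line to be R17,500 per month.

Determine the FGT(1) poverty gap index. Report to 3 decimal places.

Incomes under z: 16×R11,500, 11×R12,000, 33×R14,000 (q = 60 of N = 111).
Gap ratios (z−y)/z: (17500−11500)/17500 = 0.3429 (×16); (17500−12000)/17500 = 0.3143 (×11); (17500−14000)/17500 = 0.2000 (×33).
Sum of shortfalls = 15.542857; P₁ averages over all N: 15.542857 / 111 = 0.140.

0.140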